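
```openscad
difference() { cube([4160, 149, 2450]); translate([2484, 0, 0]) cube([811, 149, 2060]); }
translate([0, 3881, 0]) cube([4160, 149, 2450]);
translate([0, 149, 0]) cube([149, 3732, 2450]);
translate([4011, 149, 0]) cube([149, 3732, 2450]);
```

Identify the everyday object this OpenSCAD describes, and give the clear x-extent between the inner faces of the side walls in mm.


A single room. The interior width is 3862 mm.

Four walls enclosing a rectangle with a door in the front wall — a room. Outside width 4160 minus two 149 mm walls gives 3862 mm.


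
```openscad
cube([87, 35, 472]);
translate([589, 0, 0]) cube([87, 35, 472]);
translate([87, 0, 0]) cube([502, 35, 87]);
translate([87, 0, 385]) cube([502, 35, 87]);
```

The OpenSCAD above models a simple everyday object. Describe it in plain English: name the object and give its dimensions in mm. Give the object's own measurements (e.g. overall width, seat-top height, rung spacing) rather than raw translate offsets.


A rectangular picture frame lying in the x–z plane (depth along y). The opening is 502 mm wide (x) by 298 mm tall (z), surrounded by a border 87 mm wide on all four sides. The frame is 35 mm deep and is made of two full-height vertical stiles with two horizontal rails fitted between them.


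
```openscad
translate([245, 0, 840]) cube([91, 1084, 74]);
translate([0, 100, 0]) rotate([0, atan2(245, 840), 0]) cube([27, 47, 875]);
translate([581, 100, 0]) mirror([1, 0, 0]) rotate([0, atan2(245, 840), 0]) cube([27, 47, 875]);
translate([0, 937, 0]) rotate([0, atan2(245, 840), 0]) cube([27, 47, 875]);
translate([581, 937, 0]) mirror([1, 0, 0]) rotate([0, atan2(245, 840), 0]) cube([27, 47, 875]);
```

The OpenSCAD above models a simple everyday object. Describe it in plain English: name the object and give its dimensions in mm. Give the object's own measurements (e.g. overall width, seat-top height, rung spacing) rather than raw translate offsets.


A sawhorse. A 91×1084×74 mm beam (x, y, z) sits on two A-frame leg pairs. Each pair is two raked legs of 27×47 mm section (47 mm along y) splaying symmetrically in x. Each leg rises 840 mm vertically over 245 mm of horizontal reach and is 875 mm long along its own axis. Every leg's outer bottom edge rests on the floor and its outer top edge meets a bottom edge of the beam — the left legs (tilting toward +x) meet the beam's −x bottom edge, the right legs (their mirror images, tilting toward −x) meet its +x bottom edge — so the leg tops tuck under the beam, the beam's underside is 840 mm above the floor, and the feet are 581 mm apart outside-to-outside with the beam centred between them. The two leg pairs are set in 100 mm from either end of the beam.


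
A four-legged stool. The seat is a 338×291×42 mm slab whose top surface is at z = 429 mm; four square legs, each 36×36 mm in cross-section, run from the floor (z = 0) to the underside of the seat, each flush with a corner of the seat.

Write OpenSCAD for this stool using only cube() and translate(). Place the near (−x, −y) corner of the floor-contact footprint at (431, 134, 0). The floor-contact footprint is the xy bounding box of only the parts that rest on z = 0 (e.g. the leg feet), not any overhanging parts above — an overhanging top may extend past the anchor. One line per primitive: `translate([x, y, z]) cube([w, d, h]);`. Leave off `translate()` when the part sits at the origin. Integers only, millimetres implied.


translate([431, 134, 387]) cube([338, 291, 42]);
translate([431, 134, 0]) cube([36, 36, 387]);
translate([733, 134, 0]) cube([36, 36, 387]);
translate([431, 389, 0]) cube([36, 36, 387]);
translate([733, 389, 0]) cube([36, 36, 387]);


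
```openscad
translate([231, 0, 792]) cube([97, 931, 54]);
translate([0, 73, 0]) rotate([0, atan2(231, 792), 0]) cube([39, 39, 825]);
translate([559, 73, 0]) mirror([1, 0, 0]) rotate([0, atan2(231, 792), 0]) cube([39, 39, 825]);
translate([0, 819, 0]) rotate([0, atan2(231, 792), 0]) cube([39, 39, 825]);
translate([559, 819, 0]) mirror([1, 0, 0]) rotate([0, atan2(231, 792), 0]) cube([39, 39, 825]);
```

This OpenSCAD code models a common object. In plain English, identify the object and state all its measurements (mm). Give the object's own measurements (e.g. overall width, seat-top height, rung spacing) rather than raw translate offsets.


A sawhorse. A 97×931×54 mm beam (x, y, z) sits on two A-frame leg pairs. Each pair is two raked legs of 39×39 mm section (39 mm along y) splaying symmetrically in x. Each leg rises 792 mm vertically over 231 mm of horizontal reach and is 825 mm long along its own axis. Every leg's outer bottom edge rests on the floor and its outer top edge meets a bottom edge of the beam — the left legs (tilting toward +x) meet the beam's −x bottom edge, the right legs (their mirror images, tilting toward −x) meet its +x bottom edge — so the leg tops tuck under the beam, the beam's underside is 792 mm above the floor, and the feet are 559 mm apart outside-to-outside with the beam centred between them. The two leg pairs are set in 73 mm from either end of the beam.


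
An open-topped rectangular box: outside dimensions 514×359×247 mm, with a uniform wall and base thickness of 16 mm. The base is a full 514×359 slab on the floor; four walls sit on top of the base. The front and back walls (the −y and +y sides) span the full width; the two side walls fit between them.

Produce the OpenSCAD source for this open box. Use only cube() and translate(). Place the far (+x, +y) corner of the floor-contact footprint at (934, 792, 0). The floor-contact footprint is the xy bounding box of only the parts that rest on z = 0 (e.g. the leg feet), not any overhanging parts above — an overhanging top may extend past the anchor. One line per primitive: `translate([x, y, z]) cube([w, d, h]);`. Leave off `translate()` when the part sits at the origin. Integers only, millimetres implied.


translate([420, 433, 0]) cube([514, 359, 16]);
translate([420, 433, 16]) cube([514, 16, 231]);
translate([420, 776, 16]) cube([514, 16, 231]);
translate([420, 449, 16]) cube([16, 327, 231]);
translate([918, 449, 16]) cube([16, 327, 231]);


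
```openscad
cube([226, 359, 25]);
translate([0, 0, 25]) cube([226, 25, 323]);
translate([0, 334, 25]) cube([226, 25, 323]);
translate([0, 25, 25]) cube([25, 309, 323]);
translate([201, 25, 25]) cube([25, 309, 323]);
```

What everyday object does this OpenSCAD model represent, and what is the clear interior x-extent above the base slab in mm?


An open box. The internal width is 176 mm.

A 226×359 base slab with four walls standing on it — an open box. The base is 226 mm wide and the walls are 25 mm thick, so the internal width is 226 − 2 × 25 = 176 mm.


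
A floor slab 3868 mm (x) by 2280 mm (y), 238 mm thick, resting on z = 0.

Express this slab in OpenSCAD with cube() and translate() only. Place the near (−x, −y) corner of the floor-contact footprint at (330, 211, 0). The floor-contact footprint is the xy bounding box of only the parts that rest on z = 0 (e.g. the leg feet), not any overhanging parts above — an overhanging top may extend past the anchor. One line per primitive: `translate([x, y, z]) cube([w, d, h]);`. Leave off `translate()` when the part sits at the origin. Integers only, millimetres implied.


translate([330, 211, 0]) cube([3868, 2280, 238]);


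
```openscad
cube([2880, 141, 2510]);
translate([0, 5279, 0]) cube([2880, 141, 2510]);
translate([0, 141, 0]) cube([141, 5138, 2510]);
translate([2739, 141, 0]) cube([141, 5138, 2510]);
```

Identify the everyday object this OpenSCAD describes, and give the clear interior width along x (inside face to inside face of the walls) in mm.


A house (or room) frame. The interior width is 2598 mm.

Four 2510 mm walls enclosing a rectangle with no floor or roof — a room or house frame. Outside width is 2880 mm and wall thickness is 141 mm, so the interior width is 2880 − 2 × 141 = 2598 mm.


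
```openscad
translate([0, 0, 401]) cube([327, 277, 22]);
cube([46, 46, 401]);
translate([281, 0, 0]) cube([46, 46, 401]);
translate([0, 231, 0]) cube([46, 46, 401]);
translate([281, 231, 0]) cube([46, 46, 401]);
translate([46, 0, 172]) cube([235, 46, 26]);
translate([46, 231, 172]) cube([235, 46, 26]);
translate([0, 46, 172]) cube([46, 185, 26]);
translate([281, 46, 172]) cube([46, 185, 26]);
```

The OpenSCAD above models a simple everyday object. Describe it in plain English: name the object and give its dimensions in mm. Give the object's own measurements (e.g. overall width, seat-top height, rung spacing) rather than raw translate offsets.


A four-legged stool. The seat is a 327×277×22 mm slab whose top surface is at z = 423 mm; four square legs, each 46×46 mm in cross-section, run from the floor (z = 0) to the underside of the seat, each flush with a corner of the seat. Four stretchers, 46 mm wide and 26 mm tall, connect adjacent legs with their undersides at z = 172 mm, each running between the inner faces of the legs it joins and aligned with the legs' outer faces on the other axis.


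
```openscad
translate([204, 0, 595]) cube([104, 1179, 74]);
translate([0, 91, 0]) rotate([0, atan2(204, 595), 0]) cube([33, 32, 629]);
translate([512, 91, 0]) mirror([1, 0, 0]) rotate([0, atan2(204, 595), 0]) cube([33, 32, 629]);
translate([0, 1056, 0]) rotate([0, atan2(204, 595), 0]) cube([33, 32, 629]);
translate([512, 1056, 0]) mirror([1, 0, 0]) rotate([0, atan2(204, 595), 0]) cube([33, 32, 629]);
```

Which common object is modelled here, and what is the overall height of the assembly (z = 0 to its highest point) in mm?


A sawhorse. The overall height is 669 mm.

A beam across two mirrored pairs of raked legs — a sawhorse. The beam's underside is at z = 595 (matching the legs' vertical rise in atan2(204, 595)) and the beam is 74 mm tall, so its top is at 595 + 74 = 669 mm. The raked legs top out at the beam's underside, so that is the highest point.


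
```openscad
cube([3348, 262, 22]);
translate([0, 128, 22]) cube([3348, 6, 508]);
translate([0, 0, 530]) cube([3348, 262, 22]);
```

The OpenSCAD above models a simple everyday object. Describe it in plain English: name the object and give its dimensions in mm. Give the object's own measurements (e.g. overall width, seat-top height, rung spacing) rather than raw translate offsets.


An I-beam lying along x, 3348 mm long. Overall section height 552 mm. Two flanges 262 mm wide (y) and 22 mm thick, one on the floor and one at the top; a web 6 mm thick runs between them, centred on the flange width.


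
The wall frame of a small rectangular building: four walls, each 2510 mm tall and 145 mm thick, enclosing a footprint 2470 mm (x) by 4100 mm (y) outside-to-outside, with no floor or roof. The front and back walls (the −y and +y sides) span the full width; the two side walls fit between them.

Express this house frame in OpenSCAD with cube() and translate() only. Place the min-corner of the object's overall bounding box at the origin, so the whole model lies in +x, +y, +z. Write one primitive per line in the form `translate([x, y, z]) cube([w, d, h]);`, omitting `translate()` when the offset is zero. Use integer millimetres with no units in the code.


cube([2470, 145, 2510]);
translate([0, 3955, 0]) cube([2470, 145, 2510]);
translate([0, 145, 0]) cube([145, 3810, 2510]);
translate([2325, 145, 0]) cube([145, 3810, 2510]);


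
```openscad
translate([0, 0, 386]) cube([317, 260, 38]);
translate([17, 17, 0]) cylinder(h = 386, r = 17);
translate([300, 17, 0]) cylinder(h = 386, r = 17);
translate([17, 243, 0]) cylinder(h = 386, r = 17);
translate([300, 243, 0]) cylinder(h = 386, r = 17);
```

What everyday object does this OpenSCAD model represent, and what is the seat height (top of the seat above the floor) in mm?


A stool. The seat height is 424 mm.

A 317×260×38 slab at z = 386 on four corner cylinders — a stool. The seat top is 386 + 38 = 424 mm.


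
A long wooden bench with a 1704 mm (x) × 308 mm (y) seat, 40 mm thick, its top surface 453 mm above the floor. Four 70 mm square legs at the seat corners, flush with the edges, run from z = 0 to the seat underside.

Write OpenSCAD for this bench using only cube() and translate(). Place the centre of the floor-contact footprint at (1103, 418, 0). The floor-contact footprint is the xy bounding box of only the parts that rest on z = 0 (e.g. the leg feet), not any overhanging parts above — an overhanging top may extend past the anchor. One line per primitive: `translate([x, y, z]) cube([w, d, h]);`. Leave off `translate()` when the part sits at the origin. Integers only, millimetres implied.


// leg_h = 453 − 40 = 413
translate([251, 264, 413]) cube([1704, 308, 40]);
translate([251, 264, 0]) cube([70, 70, 413]);
translate([251, 502, 0]) cube([70, 70, 413]);
translate([1885, 264, 0]) cube([70, 70, 413]);
translate([1885, 502, 0]) cube([70, 70, 413]);


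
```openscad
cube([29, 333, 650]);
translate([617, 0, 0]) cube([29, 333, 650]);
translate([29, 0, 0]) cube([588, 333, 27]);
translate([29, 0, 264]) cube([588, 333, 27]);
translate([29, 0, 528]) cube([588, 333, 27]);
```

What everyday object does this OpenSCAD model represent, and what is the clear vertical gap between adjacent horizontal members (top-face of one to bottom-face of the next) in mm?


A bookshelf. The clear shelf gap is 237 mm.

Two tall side panels with 3 horizontal boards between them — a bookshelf. The first two shelf undersides are at z = 0 and z = 264; with shelf thickness 27, the clear gap is 264 − 0 − 27 = 237 mm.


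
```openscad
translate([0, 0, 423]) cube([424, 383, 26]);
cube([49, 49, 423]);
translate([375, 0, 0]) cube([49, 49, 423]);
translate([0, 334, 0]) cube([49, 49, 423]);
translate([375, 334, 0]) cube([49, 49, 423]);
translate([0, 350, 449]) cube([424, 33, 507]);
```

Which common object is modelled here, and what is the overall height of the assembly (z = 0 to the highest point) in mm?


A chair. The overall height is 956 mm.

A slab on four corner posts with a tall panel at the back — a chair. The seat slab sits at z = 423 with thickness 26, and the 507 mm backrest starts at the seat top, so the overall height is 423 + 26 + 507 = 956 mm.


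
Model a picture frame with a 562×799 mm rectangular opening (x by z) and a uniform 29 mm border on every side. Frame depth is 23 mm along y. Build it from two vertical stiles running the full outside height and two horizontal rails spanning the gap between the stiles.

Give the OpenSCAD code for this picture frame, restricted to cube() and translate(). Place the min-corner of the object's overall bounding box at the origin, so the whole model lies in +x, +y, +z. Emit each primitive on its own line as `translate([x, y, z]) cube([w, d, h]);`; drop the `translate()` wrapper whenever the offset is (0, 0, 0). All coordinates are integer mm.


cube([29, 23, 857]);
translate([591, 0, 0]) cube([29, 23, 857]);
translate([29, 0, 0]) cube([562, 23, 29]);
translate([29, 0, 828]) cube([562, 23, 29]);


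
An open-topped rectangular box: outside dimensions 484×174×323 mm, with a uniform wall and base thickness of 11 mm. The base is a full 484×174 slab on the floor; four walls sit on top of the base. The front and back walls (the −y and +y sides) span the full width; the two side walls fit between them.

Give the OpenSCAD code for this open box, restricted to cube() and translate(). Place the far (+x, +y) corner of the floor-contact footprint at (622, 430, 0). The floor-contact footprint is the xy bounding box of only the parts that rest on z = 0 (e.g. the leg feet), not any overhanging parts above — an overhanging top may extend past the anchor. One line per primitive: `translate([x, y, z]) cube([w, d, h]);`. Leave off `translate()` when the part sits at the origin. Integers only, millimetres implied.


translate([138, 256, 0]) cube([484, 174, 11]);
translate([138, 256, 11]) cube([484, 11, 312]);
translate([138, 419, 11]) cube([484, 11, 312]);
translate([138, 267, 11]) cube([11, 152, 312]);
translate([611, 267, 11]) cube([11, 152, 312]);


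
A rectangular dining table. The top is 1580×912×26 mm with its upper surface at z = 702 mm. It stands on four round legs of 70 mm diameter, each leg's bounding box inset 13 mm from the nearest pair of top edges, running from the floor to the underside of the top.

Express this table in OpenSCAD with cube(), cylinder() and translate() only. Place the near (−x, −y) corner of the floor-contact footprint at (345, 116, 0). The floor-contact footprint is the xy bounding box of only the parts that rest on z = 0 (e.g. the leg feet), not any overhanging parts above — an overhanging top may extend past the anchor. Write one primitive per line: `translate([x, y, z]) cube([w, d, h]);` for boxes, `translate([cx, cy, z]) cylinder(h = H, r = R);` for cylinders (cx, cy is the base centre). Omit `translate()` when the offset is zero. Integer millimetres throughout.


translate([332, 103, 676]) cube([1580, 912, 26]);
translate([380, 151, 0]) cylinder(h = 676, r = 35);
translate([1864, 151, 0]) cylinder(h = 676, r = 35);
translate([380, 967, 0]) cylinder(h = 676, r = 35);
translate([1864, 967, 0]) cylinder(h = 676, r = 35);


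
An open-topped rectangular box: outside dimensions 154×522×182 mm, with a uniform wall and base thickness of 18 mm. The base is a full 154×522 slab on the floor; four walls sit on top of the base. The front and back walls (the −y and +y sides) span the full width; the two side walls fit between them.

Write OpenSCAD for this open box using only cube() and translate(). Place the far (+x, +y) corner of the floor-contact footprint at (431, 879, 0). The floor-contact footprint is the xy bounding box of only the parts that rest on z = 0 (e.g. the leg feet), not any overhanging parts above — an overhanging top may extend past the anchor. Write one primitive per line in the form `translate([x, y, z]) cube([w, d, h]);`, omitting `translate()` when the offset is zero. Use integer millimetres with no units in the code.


translate([277, 357, 0]) cube([154, 522, 18]);
translate([277, 357, 18]) cube([154, 18, 164]);
translate([277, 861, 18]) cube([154, 18, 164]);
translate([277, 375, 18]) cube([18, 486, 164]);
translate([413, 375, 18]) cube([18, 486, 164]);


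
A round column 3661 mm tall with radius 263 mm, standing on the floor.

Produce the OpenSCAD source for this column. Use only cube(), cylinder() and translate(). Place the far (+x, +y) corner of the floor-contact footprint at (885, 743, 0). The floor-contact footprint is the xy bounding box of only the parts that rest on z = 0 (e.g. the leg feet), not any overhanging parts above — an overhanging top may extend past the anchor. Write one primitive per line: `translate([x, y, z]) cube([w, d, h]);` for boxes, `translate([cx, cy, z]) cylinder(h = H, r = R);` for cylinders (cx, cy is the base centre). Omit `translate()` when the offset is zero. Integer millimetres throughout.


translate([622, 480, 0]) cylinder(h = 3661, r = 263);


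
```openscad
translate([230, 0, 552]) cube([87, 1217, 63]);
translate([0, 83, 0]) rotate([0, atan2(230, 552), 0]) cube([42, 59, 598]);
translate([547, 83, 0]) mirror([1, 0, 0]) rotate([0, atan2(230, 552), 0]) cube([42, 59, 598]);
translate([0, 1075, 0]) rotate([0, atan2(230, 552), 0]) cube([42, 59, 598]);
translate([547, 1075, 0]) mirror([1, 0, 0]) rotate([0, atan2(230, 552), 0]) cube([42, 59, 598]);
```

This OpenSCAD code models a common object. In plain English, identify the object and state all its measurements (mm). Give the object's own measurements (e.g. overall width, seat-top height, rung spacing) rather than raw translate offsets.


A sawhorse. A 87×1217×63 mm beam (x, y, z) sits on two A-frame leg pairs. Each pair is two raked legs of 42×59 mm section (59 mm along y) splaying symmetrically in x. Each leg rises 552 mm vertically over 230 mm of horizontal reach and is 598 mm long along its own axis. Every leg's outer bottom edge rests on the floor and its outer top edge meets a bottom edge of the beam — the left legs (tilting toward +x) meet the beam's −x bottom edge, the right legs (their mirror images, tilting toward −x) meet its +x bottom edge — so the leg tops tuck under the beam, the beam's underside is 552 mm above the floor, and the feet are 547 mm apart outside-to-outside with the beam centred between them. The two leg pairs are set in 83 mm from either end of the beam.


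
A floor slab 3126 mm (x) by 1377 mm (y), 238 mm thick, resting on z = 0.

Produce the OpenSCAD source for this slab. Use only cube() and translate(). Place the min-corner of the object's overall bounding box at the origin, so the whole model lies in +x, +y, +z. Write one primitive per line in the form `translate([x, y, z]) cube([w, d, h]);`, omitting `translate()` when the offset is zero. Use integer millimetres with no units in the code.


cube([3126, 1377, 238]);


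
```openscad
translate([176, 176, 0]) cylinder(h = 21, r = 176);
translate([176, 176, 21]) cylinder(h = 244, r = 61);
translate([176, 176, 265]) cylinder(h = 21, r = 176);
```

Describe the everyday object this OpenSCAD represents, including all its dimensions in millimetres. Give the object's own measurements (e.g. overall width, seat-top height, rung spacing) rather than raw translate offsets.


A spool: two coaxial disc flanges of radius 176 mm and thickness 21 mm, joined by a core cylinder of radius 61 mm and height 244 mm. The lower flange rests on z = 0 and the three cylinders share a vertical axis.


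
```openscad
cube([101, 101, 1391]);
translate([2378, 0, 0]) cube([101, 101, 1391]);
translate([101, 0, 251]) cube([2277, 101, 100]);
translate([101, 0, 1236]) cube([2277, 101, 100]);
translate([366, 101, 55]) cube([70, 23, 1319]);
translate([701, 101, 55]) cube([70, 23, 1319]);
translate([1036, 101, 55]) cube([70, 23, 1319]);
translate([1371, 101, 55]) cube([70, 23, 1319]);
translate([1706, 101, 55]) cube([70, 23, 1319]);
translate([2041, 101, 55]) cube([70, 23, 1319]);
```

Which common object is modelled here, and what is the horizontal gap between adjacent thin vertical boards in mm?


A fence section. The picket gap is 265 mm.

Two posts, two rails, 6 pickets — a fence section. Span 2277 mm holds 6 pickets of 70 mm with 7 equal gaps: ⌊(2277 − 6·70) / 7⌋ = 265 mm.


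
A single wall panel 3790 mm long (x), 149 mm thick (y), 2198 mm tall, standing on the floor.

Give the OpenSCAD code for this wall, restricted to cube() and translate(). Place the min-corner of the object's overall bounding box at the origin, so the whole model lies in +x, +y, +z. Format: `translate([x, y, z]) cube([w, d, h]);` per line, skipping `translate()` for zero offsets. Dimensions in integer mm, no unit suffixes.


cube([3790, 149, 2198]);


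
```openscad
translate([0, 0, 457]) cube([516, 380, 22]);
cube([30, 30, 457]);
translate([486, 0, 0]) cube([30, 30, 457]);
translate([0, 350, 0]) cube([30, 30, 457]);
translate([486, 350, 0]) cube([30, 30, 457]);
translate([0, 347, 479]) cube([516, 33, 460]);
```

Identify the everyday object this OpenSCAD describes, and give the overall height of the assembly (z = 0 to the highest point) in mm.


A chair. The overall height is 939 mm.

A slab on four corner posts with a tall panel at the back — a chair. The seat slab sits at z = 457 with thickness 22, and the 460 mm backrest starts at the seat top, so the overall height is 457 + 22 + 460 = 939 mm.


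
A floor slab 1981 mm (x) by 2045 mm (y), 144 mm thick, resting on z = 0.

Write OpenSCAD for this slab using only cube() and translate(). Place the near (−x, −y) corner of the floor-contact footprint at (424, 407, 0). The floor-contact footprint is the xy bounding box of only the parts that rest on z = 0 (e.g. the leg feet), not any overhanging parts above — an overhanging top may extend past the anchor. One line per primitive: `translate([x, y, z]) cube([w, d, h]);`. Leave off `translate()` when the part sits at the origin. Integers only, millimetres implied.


translate([424, 407, 0]) cube([1981, 2045, 144]);


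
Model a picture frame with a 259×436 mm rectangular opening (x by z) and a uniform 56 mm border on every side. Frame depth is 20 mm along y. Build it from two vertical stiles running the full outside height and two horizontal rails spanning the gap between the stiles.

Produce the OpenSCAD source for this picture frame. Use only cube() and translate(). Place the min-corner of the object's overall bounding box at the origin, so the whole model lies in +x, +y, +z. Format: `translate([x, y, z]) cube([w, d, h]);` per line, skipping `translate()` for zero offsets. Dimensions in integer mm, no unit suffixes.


cube([56, 20, 548]);
translate([315, 0, 0]) cube([56, 20, 548]);
translate([56, 0, 0]) cube([259, 20, 56]);
translate([56, 0, 492]) cube([259, 20, 56]);


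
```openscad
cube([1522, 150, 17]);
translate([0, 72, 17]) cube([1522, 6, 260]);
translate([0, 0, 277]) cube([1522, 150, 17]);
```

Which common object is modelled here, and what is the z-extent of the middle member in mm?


An I-beam. The web height is 260 mm.

Two wide flanges with a thin centred web — an I-beam. Overall 294 mm minus two 17 mm flanges gives a web of 294 − 2·17 = 260 mm.


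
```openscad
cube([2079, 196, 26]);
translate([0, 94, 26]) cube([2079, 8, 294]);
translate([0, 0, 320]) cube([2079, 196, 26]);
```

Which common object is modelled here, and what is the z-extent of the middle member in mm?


An I-beam. The web height is 294 mm.

Two wide flanges with a thin centred web — an I-beam. Overall 346 mm minus two 26 mm flanges gives a web of 346 − 2·26 = 294 mm.


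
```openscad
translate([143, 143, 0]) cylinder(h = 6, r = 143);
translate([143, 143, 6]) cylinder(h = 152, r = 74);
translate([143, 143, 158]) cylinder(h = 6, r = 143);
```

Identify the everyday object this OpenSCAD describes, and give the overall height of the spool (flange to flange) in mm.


A spool. The overall height is 164 mm.

Three coaxial cylinders, large–small–large — a spool. Two 6 mm flanges and a 152 mm core give 6 + 152 + 6 = 164 mm.


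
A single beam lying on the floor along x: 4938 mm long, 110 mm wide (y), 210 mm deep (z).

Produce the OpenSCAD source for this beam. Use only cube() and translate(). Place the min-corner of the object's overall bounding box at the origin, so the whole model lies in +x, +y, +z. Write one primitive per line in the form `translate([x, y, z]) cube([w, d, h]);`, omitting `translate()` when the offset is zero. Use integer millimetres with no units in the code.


cube([4938, 110, 210]);


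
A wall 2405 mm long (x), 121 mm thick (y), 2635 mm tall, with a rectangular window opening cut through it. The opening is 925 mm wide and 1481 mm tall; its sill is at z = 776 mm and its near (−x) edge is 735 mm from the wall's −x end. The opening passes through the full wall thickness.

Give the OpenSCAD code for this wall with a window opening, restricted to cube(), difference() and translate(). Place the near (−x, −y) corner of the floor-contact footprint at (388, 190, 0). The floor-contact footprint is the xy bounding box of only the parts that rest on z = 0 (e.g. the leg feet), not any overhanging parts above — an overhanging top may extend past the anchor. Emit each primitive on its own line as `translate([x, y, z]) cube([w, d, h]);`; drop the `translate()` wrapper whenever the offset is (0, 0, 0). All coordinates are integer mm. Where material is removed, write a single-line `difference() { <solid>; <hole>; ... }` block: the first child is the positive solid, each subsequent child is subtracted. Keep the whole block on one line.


difference() { translate([388, 190, 0]) cube([2405, 121, 2635]); translate([1123, 190, 776]) cube([925, 121, 1481]); }


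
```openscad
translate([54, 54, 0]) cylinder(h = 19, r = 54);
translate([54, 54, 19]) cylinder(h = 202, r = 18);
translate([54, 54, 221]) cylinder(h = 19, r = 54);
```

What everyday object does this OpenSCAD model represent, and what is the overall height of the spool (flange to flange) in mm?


A spool. The overall height is 240 mm.

Three coaxial cylinders, large–small–large — a spool. Two 19 mm flanges and a 202 mm core give 19 + 202 + 19 = 240 mm.


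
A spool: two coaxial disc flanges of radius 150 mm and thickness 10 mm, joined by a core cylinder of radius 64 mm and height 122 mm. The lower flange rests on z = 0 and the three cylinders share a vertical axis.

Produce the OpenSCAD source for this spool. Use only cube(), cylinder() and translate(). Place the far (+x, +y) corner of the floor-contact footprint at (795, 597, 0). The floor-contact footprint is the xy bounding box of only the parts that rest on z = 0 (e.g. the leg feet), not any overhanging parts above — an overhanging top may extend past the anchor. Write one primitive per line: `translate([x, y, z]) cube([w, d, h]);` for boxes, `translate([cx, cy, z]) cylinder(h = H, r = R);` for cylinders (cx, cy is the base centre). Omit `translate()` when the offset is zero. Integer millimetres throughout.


translate([645, 447, 0]) cylinder(h = 10, r = 150);
translate([645, 447, 10]) cylinder(h = 122, r = 64);
translate([645, 447, 132]) cylinder(h = 10, r = 150);


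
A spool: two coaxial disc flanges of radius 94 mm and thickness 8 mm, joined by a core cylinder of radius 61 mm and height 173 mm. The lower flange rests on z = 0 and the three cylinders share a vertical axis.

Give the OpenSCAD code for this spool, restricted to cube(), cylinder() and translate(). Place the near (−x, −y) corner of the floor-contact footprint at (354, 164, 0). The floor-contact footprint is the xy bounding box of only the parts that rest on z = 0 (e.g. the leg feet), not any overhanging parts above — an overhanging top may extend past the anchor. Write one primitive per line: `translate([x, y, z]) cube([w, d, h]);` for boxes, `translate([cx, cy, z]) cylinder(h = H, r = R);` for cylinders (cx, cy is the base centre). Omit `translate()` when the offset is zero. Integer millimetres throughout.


translate([448, 258, 0]) cylinder(h = 8, r = 94);
translate([448, 258, 8]) cylinder(h = 173, r = 61);
translate([448, 258, 181]) cylinder(h = 8, r = 94);


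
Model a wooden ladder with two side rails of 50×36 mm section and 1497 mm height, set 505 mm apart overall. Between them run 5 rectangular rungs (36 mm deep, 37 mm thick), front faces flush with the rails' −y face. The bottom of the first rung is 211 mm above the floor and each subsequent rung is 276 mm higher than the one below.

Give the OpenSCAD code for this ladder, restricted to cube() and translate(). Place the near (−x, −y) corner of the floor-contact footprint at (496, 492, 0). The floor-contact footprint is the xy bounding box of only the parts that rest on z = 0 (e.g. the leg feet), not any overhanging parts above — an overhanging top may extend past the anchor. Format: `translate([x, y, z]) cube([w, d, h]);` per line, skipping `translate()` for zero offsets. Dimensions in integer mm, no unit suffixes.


translate([496, 492, 0]) cube([50, 36, 1497]);
translate([951, 492, 0]) cube([50, 36, 1497]);
translate([546, 492, 211]) cube([405, 36, 37]);
translate([546, 492, 487]) cube([405, 36, 37]);
translate([546, 492, 763]) cube([405, 36, 37]);
translate([546, 492, 1039]) cube([405, 36, 37]);
translate([546, 492, 1315]) cube([405, 36, 37]);


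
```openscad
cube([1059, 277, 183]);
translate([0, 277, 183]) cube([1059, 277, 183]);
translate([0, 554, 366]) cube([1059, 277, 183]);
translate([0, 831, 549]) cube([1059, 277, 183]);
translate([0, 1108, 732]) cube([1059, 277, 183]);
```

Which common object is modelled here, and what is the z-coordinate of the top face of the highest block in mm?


A staircase. The total rise is 915 mm.

5 identical blocks, each offset up and back from the previous — a staircase. Each step is 183 mm tall and there are 5 of them, so the total rise is 5 × 183 = 915 mm.


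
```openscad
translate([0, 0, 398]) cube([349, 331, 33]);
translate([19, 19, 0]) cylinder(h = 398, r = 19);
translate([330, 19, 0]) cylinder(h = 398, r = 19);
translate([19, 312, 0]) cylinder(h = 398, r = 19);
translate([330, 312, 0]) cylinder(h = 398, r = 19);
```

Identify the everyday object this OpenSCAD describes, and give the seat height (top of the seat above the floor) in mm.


A stool. The seat height is 431 mm.

A 349×331×33 slab at z = 398 on four corner cylinders — a stool. The seat top is 398 + 33 = 431 mm.


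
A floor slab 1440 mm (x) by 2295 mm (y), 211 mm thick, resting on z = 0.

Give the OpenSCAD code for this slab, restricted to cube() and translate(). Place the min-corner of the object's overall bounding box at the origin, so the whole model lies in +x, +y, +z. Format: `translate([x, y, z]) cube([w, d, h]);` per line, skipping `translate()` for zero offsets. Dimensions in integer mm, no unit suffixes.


cube([1440, 2295, 211]);


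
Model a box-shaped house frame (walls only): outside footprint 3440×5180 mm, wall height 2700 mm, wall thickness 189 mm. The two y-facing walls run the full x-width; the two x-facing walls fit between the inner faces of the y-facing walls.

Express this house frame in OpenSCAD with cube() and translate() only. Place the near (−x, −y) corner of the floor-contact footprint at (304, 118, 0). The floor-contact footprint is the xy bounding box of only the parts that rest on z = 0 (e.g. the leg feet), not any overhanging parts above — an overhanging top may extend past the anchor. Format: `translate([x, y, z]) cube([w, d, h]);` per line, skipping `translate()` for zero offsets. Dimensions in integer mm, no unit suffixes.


translate([304, 118, 0]) cube([3440, 189, 2700]);
translate([304, 5109, 0]) cube([3440, 189, 2700]);
translate([304, 307, 0]) cube([189, 4802, 2700]);
translate([3555, 307, 0]) cube([189, 4802, 2700]);


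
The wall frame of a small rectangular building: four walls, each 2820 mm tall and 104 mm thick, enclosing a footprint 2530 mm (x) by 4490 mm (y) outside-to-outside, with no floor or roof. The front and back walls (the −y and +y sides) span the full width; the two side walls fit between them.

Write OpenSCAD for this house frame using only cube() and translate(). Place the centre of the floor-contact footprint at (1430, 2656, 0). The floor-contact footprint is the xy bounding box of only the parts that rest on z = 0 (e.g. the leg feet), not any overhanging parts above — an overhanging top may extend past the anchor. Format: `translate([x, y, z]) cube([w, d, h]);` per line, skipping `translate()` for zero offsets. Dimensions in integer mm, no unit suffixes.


translate([165, 411, 0]) cube([2530, 104, 2820]);
translate([165, 4797, 0]) cube([2530, 104, 2820]);
translate([165, 515, 0]) cube([104, 4282, 2820]);
translate([2591, 515, 0]) cube([104, 4282, 2820]);


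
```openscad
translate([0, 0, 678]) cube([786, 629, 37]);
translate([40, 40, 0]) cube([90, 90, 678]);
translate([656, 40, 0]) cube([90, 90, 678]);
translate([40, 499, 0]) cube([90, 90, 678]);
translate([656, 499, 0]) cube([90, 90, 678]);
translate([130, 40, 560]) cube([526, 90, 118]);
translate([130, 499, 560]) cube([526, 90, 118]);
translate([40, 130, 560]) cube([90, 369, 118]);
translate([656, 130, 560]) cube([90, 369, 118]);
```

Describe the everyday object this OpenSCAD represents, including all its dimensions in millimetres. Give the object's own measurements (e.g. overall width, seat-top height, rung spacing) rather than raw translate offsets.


A table: top 786 mm (x) × 629 mm (y), 37 mm thick, upper face at z = 715 mm, on four 90×90 mm square legs, each inset 40 mm from the nearest pair of top edges from z = 0 to the bottom of the top. Four apron rails, 90 mm thick and 118 mm tall, run between adjacent legs with their top edges flush with the underside of the top and their outer faces flush with the legs' outer faces.


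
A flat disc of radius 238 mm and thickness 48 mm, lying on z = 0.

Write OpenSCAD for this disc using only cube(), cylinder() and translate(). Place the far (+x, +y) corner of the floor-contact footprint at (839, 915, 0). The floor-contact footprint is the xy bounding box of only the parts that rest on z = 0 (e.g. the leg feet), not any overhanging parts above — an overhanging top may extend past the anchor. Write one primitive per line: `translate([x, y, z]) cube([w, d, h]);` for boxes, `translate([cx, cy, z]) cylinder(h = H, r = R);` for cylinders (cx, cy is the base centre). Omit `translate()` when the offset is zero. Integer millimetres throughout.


translate([601, 677, 0]) cylinder(h = 48, r = 238);


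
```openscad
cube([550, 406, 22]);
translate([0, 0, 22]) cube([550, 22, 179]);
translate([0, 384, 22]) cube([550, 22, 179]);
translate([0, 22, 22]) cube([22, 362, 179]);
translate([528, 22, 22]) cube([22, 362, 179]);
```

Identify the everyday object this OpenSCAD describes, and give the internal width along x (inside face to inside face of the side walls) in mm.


An open box. The internal width is 506 mm.

A 550×406 base slab with four walls standing on it — an open box. The base is 550 mm wide and the walls are 22 mm thick, so the internal width is 550 − 2 × 22 = 506 mm.


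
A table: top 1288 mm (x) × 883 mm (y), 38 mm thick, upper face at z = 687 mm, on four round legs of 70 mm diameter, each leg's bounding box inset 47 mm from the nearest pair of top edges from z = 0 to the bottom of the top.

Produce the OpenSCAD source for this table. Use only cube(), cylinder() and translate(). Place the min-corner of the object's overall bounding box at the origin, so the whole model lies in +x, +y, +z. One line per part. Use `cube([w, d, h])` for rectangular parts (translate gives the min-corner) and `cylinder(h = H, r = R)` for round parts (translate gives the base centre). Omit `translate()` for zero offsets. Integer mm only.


// leg_h = 687 - 38 = 649
translate([0, 0, 649]) cube([1288, 883, 38]);
translate([82, 82, 0]) cylinder(h = 649, r = 35);
translate([1206, 82, 0]) cylinder(h = 649, r = 35);
translate([82, 801, 0]) cylinder(h = 649, r = 35);
translate([1206, 801, 0]) cylinder(h = 649, r = 35);


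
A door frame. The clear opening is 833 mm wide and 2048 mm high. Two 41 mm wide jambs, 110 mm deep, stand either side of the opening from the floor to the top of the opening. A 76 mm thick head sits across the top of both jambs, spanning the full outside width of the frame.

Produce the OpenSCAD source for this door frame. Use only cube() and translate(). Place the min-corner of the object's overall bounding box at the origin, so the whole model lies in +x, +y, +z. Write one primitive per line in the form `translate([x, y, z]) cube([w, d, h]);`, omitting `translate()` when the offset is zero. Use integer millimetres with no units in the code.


cube([41, 110, 2048]);
translate([874, 0, 0]) cube([41, 110, 2048]);
translate([0, 0, 2048]) cube([915, 110, 76]);


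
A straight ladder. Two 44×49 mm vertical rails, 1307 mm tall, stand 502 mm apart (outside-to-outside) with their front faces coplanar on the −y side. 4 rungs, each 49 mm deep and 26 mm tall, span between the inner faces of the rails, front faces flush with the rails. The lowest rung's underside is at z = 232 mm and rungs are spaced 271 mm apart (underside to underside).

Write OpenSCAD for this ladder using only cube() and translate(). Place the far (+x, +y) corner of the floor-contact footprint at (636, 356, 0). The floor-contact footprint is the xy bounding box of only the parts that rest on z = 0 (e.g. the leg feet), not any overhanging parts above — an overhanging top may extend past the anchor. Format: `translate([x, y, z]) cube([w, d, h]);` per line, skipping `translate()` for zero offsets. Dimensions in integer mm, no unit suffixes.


translate([134, 307, 0]) cube([44, 49, 1307]);
translate([592, 307, 0]) cube([44, 49, 1307]);
translate([178, 307, 232]) cube([414, 49, 26]);
translate([178, 307, 503]) cube([414, 49, 26]);
translate([178, 307, 774]) cube([414, 49, 26]);
translate([178, 307, 1045]) cube([414, 49, 26]);


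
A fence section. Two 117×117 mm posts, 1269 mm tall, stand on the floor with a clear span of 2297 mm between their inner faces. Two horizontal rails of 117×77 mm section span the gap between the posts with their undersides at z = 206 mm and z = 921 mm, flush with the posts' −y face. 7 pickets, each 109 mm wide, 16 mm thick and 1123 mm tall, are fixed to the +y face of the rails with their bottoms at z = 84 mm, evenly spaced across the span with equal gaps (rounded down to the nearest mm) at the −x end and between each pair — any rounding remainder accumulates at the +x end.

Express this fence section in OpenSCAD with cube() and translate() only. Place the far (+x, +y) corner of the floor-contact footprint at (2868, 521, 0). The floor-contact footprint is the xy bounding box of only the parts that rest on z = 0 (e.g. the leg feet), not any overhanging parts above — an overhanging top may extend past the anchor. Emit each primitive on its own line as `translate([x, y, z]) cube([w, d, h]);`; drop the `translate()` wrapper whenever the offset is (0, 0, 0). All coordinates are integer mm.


translate([337, 404, 0]) cube([117, 117, 1269]);
translate([2751, 404, 0]) cube([117, 117, 1269]);
translate([454, 404, 206]) cube([2297, 117, 77]);
translate([454, 404, 921]) cube([2297, 117, 77]);
translate([645, 521, 84]) cube([109, 16, 1123]);
translate([945, 521, 84]) cube([109, 16, 1123]);
translate([1245, 521, 84]) cube([109, 16, 1123]);
translate([1545, 521, 84]) cube([109, 16, 1123]);
translate([1845, 521, 84]) cube([109, 16, 1123]);
translate([2145, 521, 84]) cube([109, 16, 1123]);
translate([2445, 521, 84]) cube([109, 16, 1123]);
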